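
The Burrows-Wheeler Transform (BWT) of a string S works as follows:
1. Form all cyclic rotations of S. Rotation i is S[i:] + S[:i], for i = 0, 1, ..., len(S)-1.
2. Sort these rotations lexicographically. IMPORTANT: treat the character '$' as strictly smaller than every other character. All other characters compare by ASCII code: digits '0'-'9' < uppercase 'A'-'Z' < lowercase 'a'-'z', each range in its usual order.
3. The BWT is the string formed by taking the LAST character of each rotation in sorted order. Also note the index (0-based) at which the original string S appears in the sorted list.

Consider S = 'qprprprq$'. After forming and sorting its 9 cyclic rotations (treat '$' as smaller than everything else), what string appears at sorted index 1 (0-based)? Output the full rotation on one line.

All 9 rotations (rotation i = S[i:]+S[:i]):
  rot[0] = qprprprq$
  rot[1] = prprprq$q
  rot[2] = rprprq$qp
  rot[3] = prprq$qpr
  rot[4] = rprq$qprp
  rot[5] = prq$qprpr
  rot[6] = rq$qprprp
  rot[7] = q$qprprpr
  rot[8] = $qprprprq
Sorted (with $ < everything):
  sorted[0] = $qprprprq
  sorted[1] = prprprq$q
  sorted[2] = prprq$qpr
  sorted[3] = prq$qprpr
  sorted[4] = q$qprprpr
  sorted[5] = qprprprq$
  sorted[6] = rprprq$qp
  sorted[7] = rprq$qprp
  sorted[8] = rq$qprprp
sorted[1] = prprprq$q

Answer: prprprq$q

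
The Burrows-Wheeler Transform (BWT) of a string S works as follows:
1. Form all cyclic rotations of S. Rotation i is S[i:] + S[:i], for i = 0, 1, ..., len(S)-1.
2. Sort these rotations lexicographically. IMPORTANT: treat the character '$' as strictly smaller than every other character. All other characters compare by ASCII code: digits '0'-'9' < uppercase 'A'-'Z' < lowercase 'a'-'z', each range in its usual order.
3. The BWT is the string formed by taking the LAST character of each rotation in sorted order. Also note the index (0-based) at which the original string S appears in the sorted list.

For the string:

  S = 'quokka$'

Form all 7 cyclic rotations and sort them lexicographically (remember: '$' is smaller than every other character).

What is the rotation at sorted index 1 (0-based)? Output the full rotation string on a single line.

All 7 rotations (rotation i = S[i:]+S[:i]):
  rot[0] = quokka$
  rot[1] = uokka$q
  rot[2] = okka$qu
  rot[3] = kka$quo
  rot[4] = ka$quok
  rot[5] = a$quokk
  rot[6] = $quokka
Sorted (with $ < everything):
  sorted[0] = $quokka
  sorted[1] = a$quokk
  sorted[2] = ka$quok
  sorted[3] = kka$quo
  sorted[4] = okka$qu
  sorted[5] = quokka$
  sorted[6] = uokka$q
sorted[1] = a$quokk

Answer: a$quokk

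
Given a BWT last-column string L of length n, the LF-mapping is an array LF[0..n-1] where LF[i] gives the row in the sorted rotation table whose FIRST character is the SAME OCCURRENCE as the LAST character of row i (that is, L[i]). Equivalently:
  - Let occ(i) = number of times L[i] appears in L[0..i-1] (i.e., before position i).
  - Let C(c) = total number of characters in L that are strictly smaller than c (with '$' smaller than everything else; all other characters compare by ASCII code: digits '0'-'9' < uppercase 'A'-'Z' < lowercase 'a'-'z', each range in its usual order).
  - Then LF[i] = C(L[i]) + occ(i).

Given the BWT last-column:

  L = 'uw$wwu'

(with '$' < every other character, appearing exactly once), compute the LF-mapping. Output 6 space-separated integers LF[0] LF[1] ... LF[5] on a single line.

Char counts: '$':1, 'u':2, 'w':3
C (first-col start): C('$')=0, C('u')=1, C('w')=3
L[0]='u': occ=0, LF[0]=C('u')+0=1+0=1
L[1]='w': occ=0, LF[1]=C('w')+0=3+0=3
L[2]='$': occ=0, LF[2]=C('$')+0=0+0=0
L[3]='w': occ=1, LF[3]=C('w')+1=3+1=4
L[4]='w': occ=2, LF[4]=C('w')+2=3+2=5
L[5]='u': occ=1, LF[5]=C('u')+1=1+1=2

Answer: 1 3 0 4 5 2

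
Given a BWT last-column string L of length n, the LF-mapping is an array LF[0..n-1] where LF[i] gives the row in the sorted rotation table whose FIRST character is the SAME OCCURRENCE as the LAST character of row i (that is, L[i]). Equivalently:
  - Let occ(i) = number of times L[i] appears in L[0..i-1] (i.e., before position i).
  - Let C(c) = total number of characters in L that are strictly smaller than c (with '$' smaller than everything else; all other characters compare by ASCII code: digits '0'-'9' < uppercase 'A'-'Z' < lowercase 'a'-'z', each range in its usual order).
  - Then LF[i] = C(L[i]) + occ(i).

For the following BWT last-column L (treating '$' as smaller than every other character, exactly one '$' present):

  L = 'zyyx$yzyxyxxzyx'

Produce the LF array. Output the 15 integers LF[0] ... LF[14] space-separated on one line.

Char counts: '$':1, 'x':5, 'y':6, 'z':3
C (first-col start): C('$')=0, C('x')=1, C('y')=6, C('z')=12
L[0]='z': occ=0, LF[0]=C('z')+0=12+0=12
L[1]='y': occ=0, LF[1]=C('y')+0=6+0=6
L[2]='y': occ=1, LF[2]=C('y')+1=6+1=7
L[3]='x': occ=0, LF[3]=C('x')+0=1+0=1
L[4]='$': occ=0, LF[4]=C('$')+0=0+0=0
L[5]='y': occ=2, LF[5]=C('y')+2=6+2=8
L[6]='z': occ=1, LF[6]=C('z')+1=12+1=13
L[7]='y': occ=3, LF[7]=C('y')+3=6+3=9
L[8]='x': occ=1, LF[8]=C('x')+1=1+1=2
L[9]='y': occ=4, LF[9]=C('y')+4=6+4=10
L[10]='x': occ=2, LF[10]=C('x')+2=1+2=3
L[11]='x': occ=3, LF[11]=C('x')+3=1+3=4
L[12]='z': occ=2, LF[12]=C('z')+2=12+2=14
L[13]='y': occ=5, LF[13]=C('y')+5=6+5=11
L[14]='x': occ=4, LF[14]=C('x')+4=1+4=5

Answer: 12 6 7 1 0 8 13 9 2 10 3 4 14 11 5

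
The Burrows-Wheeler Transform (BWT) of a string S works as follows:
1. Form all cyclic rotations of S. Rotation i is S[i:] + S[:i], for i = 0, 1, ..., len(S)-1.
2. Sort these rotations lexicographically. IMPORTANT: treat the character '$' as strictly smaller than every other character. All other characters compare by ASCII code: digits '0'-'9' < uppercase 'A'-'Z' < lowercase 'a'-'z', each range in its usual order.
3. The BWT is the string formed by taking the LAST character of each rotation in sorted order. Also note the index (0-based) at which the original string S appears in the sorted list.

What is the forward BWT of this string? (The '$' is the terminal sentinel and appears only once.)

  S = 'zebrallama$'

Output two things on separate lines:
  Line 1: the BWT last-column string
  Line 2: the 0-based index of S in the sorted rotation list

All 11 rotations (rotation i = S[i:]+S[:i]):
  rot[0] = zebrallama$
  rot[1] = ebrallama$z
  rot[2] = brallama$ze
  rot[3] = rallama$zeb
  rot[4] = allama$zebr
  rot[5] = llama$zebra
  rot[6] = lama$zebral
  rot[7] = ama$zebrall
  rot[8] = ma$zebralla
  rot[9] = a$zebrallam
  rot[10] = $zebrallama
Sorted (with $ < everything):
  sorted[0] = $zebrallama  (last char: 'a')
  sorted[1] = a$zebrallam  (last char: 'm')
  sorted[2] = allama$zebr  (last char: 'r')
  sorted[3] = ama$zebrall  (last char: 'l')
  sorted[4] = brallama$ze  (last char: 'e')
  sorted[5] = ebrallama$z  (last char: 'z')
  sorted[6] = lama$zebral  (last char: 'l')
  sorted[7] = llama$zebra  (last char: 'a')
  sorted[8] = ma$zebralla  (last char: 'a')
  sorted[9] = rallama$zeb  (last char: 'b')
  sorted[10] = zebrallama$  (last char: '$')
Last column: amrlezlaab$
Original string S is at sorted index 10

Answer: amrlezlaab$
10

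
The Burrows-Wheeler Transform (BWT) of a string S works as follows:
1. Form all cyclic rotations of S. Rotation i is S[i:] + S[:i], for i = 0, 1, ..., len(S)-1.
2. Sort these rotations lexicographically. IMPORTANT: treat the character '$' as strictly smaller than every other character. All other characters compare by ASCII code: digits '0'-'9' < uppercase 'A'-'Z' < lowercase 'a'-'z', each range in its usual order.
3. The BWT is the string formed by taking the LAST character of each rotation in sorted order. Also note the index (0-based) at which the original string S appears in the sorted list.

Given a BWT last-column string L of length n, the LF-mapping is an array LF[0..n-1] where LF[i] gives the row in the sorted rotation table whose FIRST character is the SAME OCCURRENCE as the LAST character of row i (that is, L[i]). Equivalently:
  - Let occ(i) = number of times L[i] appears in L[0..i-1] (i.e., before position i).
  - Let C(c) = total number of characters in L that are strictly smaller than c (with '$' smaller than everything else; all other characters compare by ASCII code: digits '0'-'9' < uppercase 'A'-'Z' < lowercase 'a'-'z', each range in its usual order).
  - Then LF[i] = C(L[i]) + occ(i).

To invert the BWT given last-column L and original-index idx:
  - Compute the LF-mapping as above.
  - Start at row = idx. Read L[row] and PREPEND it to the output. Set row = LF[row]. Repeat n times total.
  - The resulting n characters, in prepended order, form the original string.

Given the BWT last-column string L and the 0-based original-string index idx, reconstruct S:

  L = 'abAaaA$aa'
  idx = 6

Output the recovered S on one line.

Answer: aabAAaaa$

Derivation:
LF mapping: 3 8 1 4 5 2 0 6 7
Walk LF starting at row 6, prepending L[row]:
  step 1: row=6, L[6]='$', prepend. Next row=LF[6]=0
  step 2: row=0, L[0]='a', prepend. Next row=LF[0]=3
  step 3: row=3, L[3]='a', prepend. Next row=LF[3]=4
  step 4: row=4, L[4]='a', prepend. Next row=LF[4]=5
  step 5: row=5, L[5]='A', prepend. Next row=LF[5]=2
  step 6: row=2, L[2]='A', prepend. Next row=LF[2]=1
  step 7: row=1, L[1]='b', prepend. Next row=LF[1]=8
  step 8: row=8, L[8]='a', prepend. Next row=LF[8]=7
  step 9: row=7, L[7]='a', prepend. Next row=LF[7]=6
Reversed output: aabAAaaa$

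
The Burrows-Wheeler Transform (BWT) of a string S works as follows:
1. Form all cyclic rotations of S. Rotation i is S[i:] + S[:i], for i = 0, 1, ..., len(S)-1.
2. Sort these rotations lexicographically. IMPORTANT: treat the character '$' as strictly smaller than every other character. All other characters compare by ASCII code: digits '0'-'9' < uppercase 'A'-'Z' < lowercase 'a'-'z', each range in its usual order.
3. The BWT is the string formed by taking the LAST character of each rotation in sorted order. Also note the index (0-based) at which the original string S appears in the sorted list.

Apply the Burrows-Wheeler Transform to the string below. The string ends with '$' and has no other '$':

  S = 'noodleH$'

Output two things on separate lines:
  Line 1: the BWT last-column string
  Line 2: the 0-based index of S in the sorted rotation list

All 8 rotations (rotation i = S[i:]+S[:i]):
  rot[0] = noodleH$
  rot[1] = oodleH$n
  rot[2] = odleH$no
  rot[3] = dleH$noo
  rot[4] = leH$nood
  rot[5] = eH$noodl
  rot[6] = H$noodle
  rot[7] = $noodleH
Sorted (with $ < everything):
  sorted[0] = $noodleH  (last char: 'H')
  sorted[1] = H$noodle  (last char: 'e')
  sorted[2] = dleH$noo  (last char: 'o')
  sorted[3] = eH$noodl  (last char: 'l')
  sorted[4] = leH$nood  (last char: 'd')
  sorted[5] = noodleH$  (last char: '$')
  sorted[6] = odleH$no  (last char: 'o')
  sorted[7] = oodleH$n  (last char: 'n')
Last column: Heold$on
Original string S is at sorted index 5

Answer: Heold$on
5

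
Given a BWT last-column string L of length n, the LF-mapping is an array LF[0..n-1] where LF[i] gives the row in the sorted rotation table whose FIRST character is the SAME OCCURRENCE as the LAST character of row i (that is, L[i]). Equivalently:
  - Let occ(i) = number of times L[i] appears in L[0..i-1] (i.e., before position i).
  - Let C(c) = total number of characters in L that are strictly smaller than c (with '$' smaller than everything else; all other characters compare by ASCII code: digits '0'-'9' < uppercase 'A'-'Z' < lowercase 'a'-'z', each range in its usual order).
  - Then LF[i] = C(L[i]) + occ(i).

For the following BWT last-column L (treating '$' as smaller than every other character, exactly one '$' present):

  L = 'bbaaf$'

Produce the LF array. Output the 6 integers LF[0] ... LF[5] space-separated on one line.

Answer: 3 4 1 2 5 0

Derivation:
Char counts: '$':1, 'a':2, 'b':2, 'f':1
C (first-col start): C('$')=0, C('a')=1, C('b')=3, C('f')=5
L[0]='b': occ=0, LF[0]=C('b')+0=3+0=3
L[1]='b': occ=1, LF[1]=C('b')+1=3+1=4
L[2]='a': occ=0, LF[2]=C('a')+0=1+0=1
L[3]='a': occ=1, LF[3]=C('a')+1=1+1=2
L[4]='f': occ=0, LF[4]=C('f')+0=5+0=5
L[5]='$': occ=0, LF[5]=C('$')+0=0+0=0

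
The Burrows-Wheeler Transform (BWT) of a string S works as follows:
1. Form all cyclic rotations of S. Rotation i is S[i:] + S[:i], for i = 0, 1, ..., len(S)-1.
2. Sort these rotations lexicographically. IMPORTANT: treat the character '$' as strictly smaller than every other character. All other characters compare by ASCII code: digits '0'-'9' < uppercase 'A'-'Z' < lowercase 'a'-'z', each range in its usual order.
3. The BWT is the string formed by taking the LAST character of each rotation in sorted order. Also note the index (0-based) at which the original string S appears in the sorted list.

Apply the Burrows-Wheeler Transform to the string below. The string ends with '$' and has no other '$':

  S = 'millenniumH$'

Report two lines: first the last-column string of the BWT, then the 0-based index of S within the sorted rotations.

Answer: Hmlmnliu$nei
8

Derivation:
All 12 rotations (rotation i = S[i:]+S[:i]):
  rot[0] = millenniumH$
  rot[1] = illenniumH$m
  rot[2] = llenniumH$mi
  rot[3] = lenniumH$mil
  rot[4] = enniumH$mill
  rot[5] = nniumH$mille
  rot[6] = niumH$millen
  rot[7] = iumH$millenn
  rot[8] = umH$millenni
  rot[9] = mH$millenniu
  rot[10] = H$millennium
  rot[11] = $millenniumH
Sorted (with $ < everything):
  sorted[0] = $millenniumH  (last char: 'H')
  sorted[1] = H$millennium  (last char: 'm')
  sorted[2] = enniumH$mill  (last char: 'l')
  sorted[3] = illenniumH$m  (last char: 'm')
  sorted[4] = iumH$millenn  (last char: 'n')
  sorted[5] = lenniumH$mil  (last char: 'l')
  sorted[6] = llenniumH$mi  (last char: 'i')
  sorted[7] = mH$millenniu  (last char: 'u')
  sorted[8] = millenniumH$  (last char: '$')
  sorted[9] = niumH$millen  (last char: 'n')
  sorted[10] = nniumH$mille  (last char: 'e')
  sorted[11] = umH$millenni  (last char: 'i')
Last column: Hmlmnliu$nei
Original string S is at sorted index 8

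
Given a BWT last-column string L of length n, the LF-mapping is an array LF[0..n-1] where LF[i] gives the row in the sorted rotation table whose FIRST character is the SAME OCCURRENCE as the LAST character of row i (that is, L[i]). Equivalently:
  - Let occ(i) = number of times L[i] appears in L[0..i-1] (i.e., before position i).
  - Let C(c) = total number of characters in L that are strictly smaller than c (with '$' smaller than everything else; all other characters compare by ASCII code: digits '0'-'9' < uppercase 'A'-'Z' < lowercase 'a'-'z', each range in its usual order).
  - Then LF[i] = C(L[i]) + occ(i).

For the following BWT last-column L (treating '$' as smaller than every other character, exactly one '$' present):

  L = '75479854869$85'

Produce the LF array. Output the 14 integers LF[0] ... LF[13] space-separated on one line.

Answer: 7 3 1 8 12 9 4 2 10 6 13 0 11 5

Derivation:
Char counts: '$':1, '4':2, '5':3, '6':1, '7':2, '8':3, '9':2
C (first-col start): C('$')=0, C('4')=1, C('5')=3, C('6')=6, C('7')=7, C('8')=9, C('9')=12
L[0]='7': occ=0, LF[0]=C('7')+0=7+0=7
L[1]='5': occ=0, LF[1]=C('5')+0=3+0=3
L[2]='4': occ=0, LF[2]=C('4')+0=1+0=1
L[3]='7': occ=1, LF[3]=C('7')+1=7+1=8
L[4]='9': occ=0, LF[4]=C('9')+0=12+0=12
L[5]='8': occ=0, LF[5]=C('8')+0=9+0=9
L[6]='5': occ=1, LF[6]=C('5')+1=3+1=4
L[7]='4': occ=1, LF[7]=C('4')+1=1+1=2
L[8]='8': occ=1, LF[8]=C('8')+1=9+1=10
L[9]='6': occ=0, LF[9]=C('6')+0=6+0=6
L[10]='9': occ=1, LF[10]=C('9')+1=12+1=13
L[11]='$': occ=0, LF[11]=C('$')+0=0+0=0
L[12]='8': occ=2, LF[12]=C('8')+2=9+2=11
L[13]='5': occ=2, LF[13]=C('5')+2=3+2=5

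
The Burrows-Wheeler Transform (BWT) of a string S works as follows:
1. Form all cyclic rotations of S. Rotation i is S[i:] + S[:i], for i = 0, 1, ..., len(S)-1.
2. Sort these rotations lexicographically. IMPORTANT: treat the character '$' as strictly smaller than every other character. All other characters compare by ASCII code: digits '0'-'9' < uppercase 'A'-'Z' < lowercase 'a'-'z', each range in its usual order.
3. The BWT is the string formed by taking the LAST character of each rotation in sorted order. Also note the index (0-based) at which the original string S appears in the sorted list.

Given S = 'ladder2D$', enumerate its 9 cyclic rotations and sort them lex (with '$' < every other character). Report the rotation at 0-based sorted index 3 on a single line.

All 9 rotations (rotation i = S[i:]+S[:i]):
  rot[0] = ladder2D$
  rot[1] = adder2D$l
  rot[2] = dder2D$la
  rot[3] = der2D$lad
  rot[4] = er2D$ladd
  rot[5] = r2D$ladde
  rot[6] = 2D$ladder
  rot[7] = D$ladder2
  rot[8] = $ladder2D
Sorted (with $ < everything):
  sorted[0] = $ladder2D
  sorted[1] = 2D$ladder
  sorted[2] = D$ladder2
  sorted[3] = adder2D$l
  sorted[4] = dder2D$la
  sorted[5] = der2D$lad
  sorted[6] = er2D$ladd
  sorted[7] = ladder2D$
  sorted[8] = r2D$ladde
sorted[3] = adder2D$l

Answer: adder2D$l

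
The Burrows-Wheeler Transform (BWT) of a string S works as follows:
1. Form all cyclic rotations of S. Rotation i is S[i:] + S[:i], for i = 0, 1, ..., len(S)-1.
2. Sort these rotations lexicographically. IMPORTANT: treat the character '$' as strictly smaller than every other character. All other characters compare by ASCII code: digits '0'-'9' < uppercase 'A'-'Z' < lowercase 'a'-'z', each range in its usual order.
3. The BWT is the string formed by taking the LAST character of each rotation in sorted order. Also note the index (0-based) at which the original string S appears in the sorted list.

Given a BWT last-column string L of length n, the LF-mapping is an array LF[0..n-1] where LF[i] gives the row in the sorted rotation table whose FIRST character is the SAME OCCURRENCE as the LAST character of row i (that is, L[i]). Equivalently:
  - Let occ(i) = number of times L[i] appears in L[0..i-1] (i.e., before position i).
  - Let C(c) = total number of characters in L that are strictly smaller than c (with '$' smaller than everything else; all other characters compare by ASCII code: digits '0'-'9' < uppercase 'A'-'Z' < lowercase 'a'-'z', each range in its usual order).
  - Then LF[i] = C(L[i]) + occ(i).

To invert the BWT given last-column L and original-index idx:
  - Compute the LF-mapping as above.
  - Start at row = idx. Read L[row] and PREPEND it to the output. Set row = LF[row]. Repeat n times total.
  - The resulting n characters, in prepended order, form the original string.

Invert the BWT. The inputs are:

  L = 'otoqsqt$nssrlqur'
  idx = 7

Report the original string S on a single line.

Answer: qtlssonrsrutqqo$

Derivation:
LF mapping: 3 13 4 5 10 6 14 0 2 11 12 8 1 7 15 9
Walk LF starting at row 7, prepending L[row]:
  step 1: row=7, L[7]='$', prepend. Next row=LF[7]=0
  step 2: row=0, L[0]='o', prepend. Next row=LF[0]=3
  step 3: row=3, L[3]='q', prepend. Next row=LF[3]=5
  step 4: row=5, L[5]='q', prepend. Next row=LF[5]=6
  step 5: row=6, L[6]='t', prepend. Next row=LF[6]=14
  step 6: row=14, L[14]='u', prepend. Next row=LF[14]=15
  step 7: row=15, L[15]='r', prepend. Next row=LF[15]=9
  step 8: row=9, L[9]='s', prepend. Next row=LF[9]=11
  step 9: row=11, L[11]='r', prepend. Next row=LF[11]=8
  step 10: row=8, L[8]='n', prepend. Next row=LF[8]=2
  step 11: row=2, L[2]='o', prepend. Next row=LF[2]=4
  step 12: row=4, L[4]='s', prepend. Next row=LF[4]=10
  step 13: row=10, L[10]='s', prepend. Next row=LF[10]=12
  step 14: row=12, L[12]='l', prepend. Next row=LF[12]=1
  step 15: row=1, L[1]='t', prepend. Next row=LF[1]=13
  step 16: row=13, L[13]='q', prepend. Next row=LF[13]=7
Reversed output: qtlssonrsrutqqo$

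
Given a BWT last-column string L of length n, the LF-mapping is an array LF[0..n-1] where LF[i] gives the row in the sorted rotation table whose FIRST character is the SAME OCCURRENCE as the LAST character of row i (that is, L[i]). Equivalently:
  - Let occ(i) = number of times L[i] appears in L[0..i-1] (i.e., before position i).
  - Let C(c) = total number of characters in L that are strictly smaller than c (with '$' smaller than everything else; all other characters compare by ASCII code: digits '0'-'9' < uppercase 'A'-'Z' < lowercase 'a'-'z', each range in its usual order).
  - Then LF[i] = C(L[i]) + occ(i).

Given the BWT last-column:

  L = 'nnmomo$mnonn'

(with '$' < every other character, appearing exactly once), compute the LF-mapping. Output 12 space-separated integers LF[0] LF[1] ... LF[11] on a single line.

Answer: 4 5 1 9 2 10 0 3 6 11 7 8

Derivation:
Char counts: '$':1, 'm':3, 'n':5, 'o':3
C (first-col start): C('$')=0, C('m')=1, C('n')=4, C('o')=9
L[0]='n': occ=0, LF[0]=C('n')+0=4+0=4
L[1]='n': occ=1, LF[1]=C('n')+1=4+1=5
L[2]='m': occ=0, LF[2]=C('m')+0=1+0=1
L[3]='o': occ=0, LF[3]=C('o')+0=9+0=9
L[4]='m': occ=1, LF[4]=C('m')+1=1+1=2
L[5]='o': occ=1, LF[5]=C('o')+1=9+1=10
L[6]='$': occ=0, LF[6]=C('$')+0=0+0=0
L[7]='m': occ=2, LF[7]=C('m')+2=1+2=3
L[8]='n': occ=2, LF[8]=C('n')+2=4+2=6
L[9]='o': occ=2, LF[9]=C('o')+2=9+2=11
L[10]='n': occ=3, LF[10]=C('n')+3=4+3=7
L[11]='n': occ=4, LF[11]=C('n')+4=4+4=8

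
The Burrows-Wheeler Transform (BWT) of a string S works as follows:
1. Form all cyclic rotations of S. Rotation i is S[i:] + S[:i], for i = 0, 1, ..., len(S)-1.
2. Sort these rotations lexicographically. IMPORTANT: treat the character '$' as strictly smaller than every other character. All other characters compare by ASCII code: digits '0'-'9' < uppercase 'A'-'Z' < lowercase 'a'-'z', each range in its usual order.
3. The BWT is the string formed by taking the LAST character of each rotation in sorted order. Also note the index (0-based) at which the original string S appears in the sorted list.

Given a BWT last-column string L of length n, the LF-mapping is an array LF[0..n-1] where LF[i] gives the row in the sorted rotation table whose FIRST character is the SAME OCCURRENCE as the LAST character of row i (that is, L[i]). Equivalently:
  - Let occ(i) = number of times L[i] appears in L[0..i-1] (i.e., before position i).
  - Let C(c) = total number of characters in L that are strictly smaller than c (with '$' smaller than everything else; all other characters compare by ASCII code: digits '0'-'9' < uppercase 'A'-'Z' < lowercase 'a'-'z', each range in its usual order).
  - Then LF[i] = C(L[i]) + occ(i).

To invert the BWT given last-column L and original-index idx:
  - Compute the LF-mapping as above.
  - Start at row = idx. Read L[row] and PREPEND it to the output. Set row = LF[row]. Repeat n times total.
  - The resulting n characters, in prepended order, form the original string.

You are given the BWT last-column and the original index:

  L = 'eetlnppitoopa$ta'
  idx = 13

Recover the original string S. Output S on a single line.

LF mapping: 3 4 13 6 7 10 11 5 14 8 9 12 1 0 15 2
Walk LF starting at row 13, prepending L[row]:
  step 1: row=13, L[13]='$', prepend. Next row=LF[13]=0
  step 2: row=0, L[0]='e', prepend. Next row=LF[0]=3
  step 3: row=3, L[3]='l', prepend. Next row=LF[3]=6
  step 4: row=6, L[6]='p', prepend. Next row=LF[6]=11
  step 5: row=11, L[11]='p', prepend. Next row=LF[11]=12
  step 6: row=12, L[12]='a', prepend. Next row=LF[12]=1
  step 7: row=1, L[1]='e', prepend. Next row=LF[1]=4
  step 8: row=4, L[4]='n', prepend. Next row=LF[4]=7
  step 9: row=7, L[7]='i', prepend. Next row=LF[7]=5
  step 10: row=5, L[5]='p', prepend. Next row=LF[5]=10
  step 11: row=10, L[10]='o', prepend. Next row=LF[10]=9
  step 12: row=9, L[9]='o', prepend. Next row=LF[9]=8
  step 13: row=8, L[8]='t', prepend. Next row=LF[8]=14
  step 14: row=14, L[14]='t', prepend. Next row=LF[14]=15
  step 15: row=15, L[15]='a', prepend. Next row=LF[15]=2
  step 16: row=2, L[2]='t', prepend. Next row=LF[2]=13
Reversed output: tattoopineapple$

Answer: tattoopineapple$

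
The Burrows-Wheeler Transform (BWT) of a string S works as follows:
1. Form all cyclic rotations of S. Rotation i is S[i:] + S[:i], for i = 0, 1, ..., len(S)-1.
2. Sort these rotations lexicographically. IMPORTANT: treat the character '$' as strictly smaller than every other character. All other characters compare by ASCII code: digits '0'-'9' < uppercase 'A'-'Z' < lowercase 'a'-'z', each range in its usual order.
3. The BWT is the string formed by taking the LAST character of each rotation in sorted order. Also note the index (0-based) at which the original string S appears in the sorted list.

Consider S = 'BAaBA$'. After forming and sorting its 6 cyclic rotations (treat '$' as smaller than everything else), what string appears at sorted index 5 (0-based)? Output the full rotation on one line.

All 6 rotations (rotation i = S[i:]+S[:i]):
  rot[0] = BAaBA$
  rot[1] = AaBA$B
  rot[2] = aBA$BA
  rot[3] = BA$BAa
  rot[4] = A$BAaB
  rot[5] = $BAaBA
Sorted (with $ < everything):
  sorted[0] = $BAaBA
  sorted[1] = A$BAaB
  sorted[2] = AaBA$B
  sorted[3] = BA$BAa
  sorted[4] = BAaBA$
  sorted[5] = aBA$BA
sorted[5] = aBA$BA

Answer: aBA$BA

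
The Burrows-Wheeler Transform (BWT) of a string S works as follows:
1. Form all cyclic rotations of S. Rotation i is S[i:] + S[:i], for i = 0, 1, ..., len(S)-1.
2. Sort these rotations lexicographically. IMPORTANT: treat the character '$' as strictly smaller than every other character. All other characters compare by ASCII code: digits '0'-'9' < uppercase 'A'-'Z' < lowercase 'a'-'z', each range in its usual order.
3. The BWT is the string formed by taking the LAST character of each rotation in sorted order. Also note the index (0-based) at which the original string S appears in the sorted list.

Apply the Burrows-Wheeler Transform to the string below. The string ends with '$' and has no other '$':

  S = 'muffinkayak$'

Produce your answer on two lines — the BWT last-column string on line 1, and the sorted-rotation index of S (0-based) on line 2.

Answer: kykuffan$ima
8

Derivation:
All 12 rotations (rotation i = S[i:]+S[:i]):
  rot[0] = muffinkayak$
  rot[1] = uffinkayak$m
  rot[2] = ffinkayak$mu
  rot[3] = finkayak$muf
  rot[4] = inkayak$muff
  rot[5] = nkayak$muffi
  rot[6] = kayak$muffin
  rot[7] = ayak$muffink
  rot[8] = yak$muffinka
  rot[9] = ak$muffinkay
  rot[10] = k$muffinkaya
  rot[11] = $muffinkayak
Sorted (with $ < everything):
  sorted[0] = $muffinkayak  (last char: 'k')
  sorted[1] = ak$muffinkay  (last char: 'y')
  sorted[2] = ayak$muffink  (last char: 'k')
  sorted[3] = ffinkayak$mu  (last char: 'u')
  sorted[4] = finkayak$muf  (last char: 'f')
  sorted[5] = inkayak$muff  (last char: 'f')
  sorted[6] = k$muffinkaya  (last char: 'a')
  sorted[7] = kayak$muffin  (last char: 'n')
  sorted[8] = muffinkayak$  (last char: '$')
  sorted[9] = nkayak$muffi  (last char: 'i')
  sorted[10] = uffinkayak$m  (last char: 'm')
  sorted[11] = yak$muffinka  (last char: 'a')
Last column: kykuffan$ima
Original string S is at sorted index 8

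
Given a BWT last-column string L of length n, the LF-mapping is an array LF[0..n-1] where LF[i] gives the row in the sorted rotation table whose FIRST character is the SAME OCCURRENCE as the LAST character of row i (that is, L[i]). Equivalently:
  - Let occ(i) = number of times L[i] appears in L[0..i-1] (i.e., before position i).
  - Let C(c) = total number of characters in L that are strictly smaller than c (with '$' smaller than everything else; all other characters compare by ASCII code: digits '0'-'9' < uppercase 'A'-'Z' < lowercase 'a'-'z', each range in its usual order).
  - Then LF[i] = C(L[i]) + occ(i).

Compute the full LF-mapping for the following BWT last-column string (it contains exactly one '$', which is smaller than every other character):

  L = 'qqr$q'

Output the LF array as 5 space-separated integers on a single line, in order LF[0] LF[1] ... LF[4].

Answer: 1 2 4 0 3

Derivation:
Char counts: '$':1, 'q':3, 'r':1
C (first-col start): C('$')=0, C('q')=1, C('r')=4
L[0]='q': occ=0, LF[0]=C('q')+0=1+0=1
L[1]='q': occ=1, LF[1]=C('q')+1=1+1=2
L[2]='r': occ=0, LF[2]=C('r')+0=4+0=4
L[3]='$': occ=0, LF[3]=C('$')+0=0+0=0
L[4]='q': occ=2, LF[4]=C('q')+2=1+2=3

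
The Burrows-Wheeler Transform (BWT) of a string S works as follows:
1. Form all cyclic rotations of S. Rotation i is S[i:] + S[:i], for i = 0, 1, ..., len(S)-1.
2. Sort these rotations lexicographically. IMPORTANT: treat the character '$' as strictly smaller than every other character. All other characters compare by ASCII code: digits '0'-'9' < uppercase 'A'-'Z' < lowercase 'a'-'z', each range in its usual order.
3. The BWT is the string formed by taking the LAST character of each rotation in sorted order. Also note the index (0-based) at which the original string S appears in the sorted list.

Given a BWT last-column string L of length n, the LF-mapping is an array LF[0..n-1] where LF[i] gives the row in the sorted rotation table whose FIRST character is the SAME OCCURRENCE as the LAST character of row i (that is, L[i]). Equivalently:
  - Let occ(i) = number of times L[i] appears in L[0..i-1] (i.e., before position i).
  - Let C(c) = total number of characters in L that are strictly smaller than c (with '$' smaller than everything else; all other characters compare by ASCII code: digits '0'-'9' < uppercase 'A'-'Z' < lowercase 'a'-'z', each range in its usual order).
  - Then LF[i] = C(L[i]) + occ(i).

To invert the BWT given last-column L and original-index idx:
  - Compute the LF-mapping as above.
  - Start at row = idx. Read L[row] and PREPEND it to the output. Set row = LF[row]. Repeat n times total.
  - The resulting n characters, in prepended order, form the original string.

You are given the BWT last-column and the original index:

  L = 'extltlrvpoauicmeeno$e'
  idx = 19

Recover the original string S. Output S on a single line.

LF mapping: 3 20 16 8 17 9 15 19 14 12 1 18 7 2 10 4 5 11 13 0 6
Walk LF starting at row 19, prepending L[row]:
  step 1: row=19, L[19]='$', prepend. Next row=LF[19]=0
  step 2: row=0, L[0]='e', prepend. Next row=LF[0]=3
  step 3: row=3, L[3]='l', prepend. Next row=LF[3]=8
  step 4: row=8, L[8]='p', prepend. Next row=LF[8]=14
  step 5: row=14, L[14]='m', prepend. Next row=LF[14]=10
  step 6: row=10, L[10]='a', prepend. Next row=LF[10]=1
  step 7: row=1, L[1]='x', prepend. Next row=LF[1]=20
  step 8: row=20, L[20]='e', prepend. Next row=LF[20]=6
  step 9: row=6, L[6]='r', prepend. Next row=LF[6]=15
  step 10: row=15, L[15]='e', prepend. Next row=LF[15]=4
  step 11: row=4, L[4]='t', prepend. Next row=LF[4]=17
  step 12: row=17, L[17]='n', prepend. Next row=LF[17]=11
  step 13: row=11, L[11]='u', prepend. Next row=LF[11]=18
  step 14: row=18, L[18]='o', prepend. Next row=LF[18]=13
  step 15: row=13, L[13]='c', prepend. Next row=LF[13]=2
  step 16: row=2, L[2]='t', prepend. Next row=LF[2]=16
  step 17: row=16, L[16]='e', prepend. Next row=LF[16]=5
  step 18: row=5, L[5]='l', prepend. Next row=LF[5]=9
  step 19: row=9, L[9]='o', prepend. Next row=LF[9]=12
  step 20: row=12, L[12]='i', prepend. Next row=LF[12]=7
  step 21: row=7, L[7]='v', prepend. Next row=LF[7]=19
Reversed output: violetcounterexample$

Answer: violetcounterexample$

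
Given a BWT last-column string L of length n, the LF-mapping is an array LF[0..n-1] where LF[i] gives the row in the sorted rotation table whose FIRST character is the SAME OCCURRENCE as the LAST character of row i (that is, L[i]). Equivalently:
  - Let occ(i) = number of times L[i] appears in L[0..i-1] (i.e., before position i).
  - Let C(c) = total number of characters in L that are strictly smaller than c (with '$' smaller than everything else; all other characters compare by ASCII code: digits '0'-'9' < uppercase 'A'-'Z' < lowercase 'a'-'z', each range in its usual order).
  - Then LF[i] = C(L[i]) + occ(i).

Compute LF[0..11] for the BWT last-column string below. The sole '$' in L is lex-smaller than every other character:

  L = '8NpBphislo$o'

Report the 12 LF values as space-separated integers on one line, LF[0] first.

Char counts: '$':1, '8':1, 'B':1, 'N':1, 'h':1, 'i':1, 'l':1, 'o':2, 'p':2, 's':1
C (first-col start): C('$')=0, C('8')=1, C('B')=2, C('N')=3, C('h')=4, C('i')=5, C('l')=6, C('o')=7, C('p')=9, C('s')=11
L[0]='8': occ=0, LF[0]=C('8')+0=1+0=1
L[1]='N': occ=0, LF[1]=C('N')+0=3+0=3
L[2]='p': occ=0, LF[2]=C('p')+0=9+0=9
L[3]='B': occ=0, LF[3]=C('B')+0=2+0=2
L[4]='p': occ=1, LF[4]=C('p')+1=9+1=10
L[5]='h': occ=0, LF[5]=C('h')+0=4+0=4
L[6]='i': occ=0, LF[6]=C('i')+0=5+0=5
L[7]='s': occ=0, LF[7]=C('s')+0=11+0=11
L[8]='l': occ=0, LF[8]=C('l')+0=6+0=6
L[9]='o': occ=0, LF[9]=C('o')+0=7+0=7
L[10]='$': occ=0, LF[10]=C('$')+0=0+0=0
L[11]='o': occ=1, LF[11]=C('o')+1=7+1=8

Answer: 1 3 9 2 10 4 5 11 6 7 0 8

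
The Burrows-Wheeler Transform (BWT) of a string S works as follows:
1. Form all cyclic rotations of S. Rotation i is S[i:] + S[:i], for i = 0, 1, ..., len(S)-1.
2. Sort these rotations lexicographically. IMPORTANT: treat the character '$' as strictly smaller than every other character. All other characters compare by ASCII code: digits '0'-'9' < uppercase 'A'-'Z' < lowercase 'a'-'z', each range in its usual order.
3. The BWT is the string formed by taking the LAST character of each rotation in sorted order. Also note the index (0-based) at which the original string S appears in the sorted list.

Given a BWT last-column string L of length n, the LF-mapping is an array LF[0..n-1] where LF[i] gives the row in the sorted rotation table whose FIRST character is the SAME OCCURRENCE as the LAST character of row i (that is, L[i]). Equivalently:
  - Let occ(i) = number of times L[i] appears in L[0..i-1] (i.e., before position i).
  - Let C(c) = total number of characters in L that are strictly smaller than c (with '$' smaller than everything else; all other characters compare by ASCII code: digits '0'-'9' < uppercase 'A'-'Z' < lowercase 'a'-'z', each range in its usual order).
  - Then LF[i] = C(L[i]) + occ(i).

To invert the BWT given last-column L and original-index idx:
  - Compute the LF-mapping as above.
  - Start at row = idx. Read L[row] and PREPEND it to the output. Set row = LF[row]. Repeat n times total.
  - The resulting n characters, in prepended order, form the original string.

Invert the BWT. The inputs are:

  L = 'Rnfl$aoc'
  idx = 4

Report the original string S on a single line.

LF mapping: 1 6 4 5 0 2 7 3
Walk LF starting at row 4, prepending L[row]:
  step 1: row=4, L[4]='$', prepend. Next row=LF[4]=0
  step 2: row=0, L[0]='R', prepend. Next row=LF[0]=1
  step 3: row=1, L[1]='n', prepend. Next row=LF[1]=6
  step 4: row=6, L[6]='o', prepend. Next row=LF[6]=7
  step 5: row=7, L[7]='c', prepend. Next row=LF[7]=3
  step 6: row=3, L[3]='l', prepend. Next row=LF[3]=5
  step 7: row=5, L[5]='a', prepend. Next row=LF[5]=2
  step 8: row=2, L[2]='f', prepend. Next row=LF[2]=4
Reversed output: falconR$

Answer: falconR$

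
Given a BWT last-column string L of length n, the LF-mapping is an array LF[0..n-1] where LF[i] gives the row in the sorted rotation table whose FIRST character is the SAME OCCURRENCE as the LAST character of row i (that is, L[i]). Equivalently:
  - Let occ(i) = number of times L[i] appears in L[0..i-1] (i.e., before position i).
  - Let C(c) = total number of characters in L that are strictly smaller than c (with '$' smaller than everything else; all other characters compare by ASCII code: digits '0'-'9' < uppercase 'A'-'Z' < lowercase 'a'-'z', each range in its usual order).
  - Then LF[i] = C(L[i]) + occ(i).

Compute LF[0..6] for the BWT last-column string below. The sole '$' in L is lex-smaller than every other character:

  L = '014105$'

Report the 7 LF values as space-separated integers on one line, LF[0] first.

Char counts: '$':1, '0':2, '1':2, '4':1, '5':1
C (first-col start): C('$')=0, C('0')=1, C('1')=3, C('4')=5, C('5')=6
L[0]='0': occ=0, LF[0]=C('0')+0=1+0=1
L[1]='1': occ=0, LF[1]=C('1')+0=3+0=3
L[2]='4': occ=0, LF[2]=C('4')+0=5+0=5
L[3]='1': occ=1, LF[3]=C('1')+1=3+1=4
L[4]='0': occ=1, LF[4]=C('0')+1=1+1=2
L[5]='5': occ=0, LF[5]=C('5')+0=6+0=6
L[6]='$': occ=0, LF[6]=C('$')+0=0+0=0

Answer: 1 3 5 4 2 6 0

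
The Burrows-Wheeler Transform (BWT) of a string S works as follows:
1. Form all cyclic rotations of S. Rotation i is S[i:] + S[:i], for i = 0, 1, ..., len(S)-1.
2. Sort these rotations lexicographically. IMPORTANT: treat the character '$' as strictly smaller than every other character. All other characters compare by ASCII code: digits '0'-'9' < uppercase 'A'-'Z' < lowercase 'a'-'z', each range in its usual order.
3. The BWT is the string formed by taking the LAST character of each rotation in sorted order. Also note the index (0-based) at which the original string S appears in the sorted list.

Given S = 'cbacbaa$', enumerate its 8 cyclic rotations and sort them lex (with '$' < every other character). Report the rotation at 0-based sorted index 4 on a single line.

Answer: baa$cbac

Derivation:
All 8 rotations (rotation i = S[i:]+S[:i]):
  rot[0] = cbacbaa$
  rot[1] = bacbaa$c
  rot[2] = acbaa$cb
  rot[3] = cbaa$cba
  rot[4] = baa$cbac
  rot[5] = aa$cbacb
  rot[6] = a$cbacba
  rot[7] = $cbacbaa
Sorted (with $ < everything):
  sorted[0] = $cbacbaa
  sorted[1] = a$cbacba
  sorted[2] = aa$cbacb
  sorted[3] = acbaa$cb
  sorted[4] = baa$cbac
  sorted[5] = bacbaa$c
  sorted[6] = cbaa$cba
  sorted[7] = cbacbaa$
sorted[4] = baa$cbac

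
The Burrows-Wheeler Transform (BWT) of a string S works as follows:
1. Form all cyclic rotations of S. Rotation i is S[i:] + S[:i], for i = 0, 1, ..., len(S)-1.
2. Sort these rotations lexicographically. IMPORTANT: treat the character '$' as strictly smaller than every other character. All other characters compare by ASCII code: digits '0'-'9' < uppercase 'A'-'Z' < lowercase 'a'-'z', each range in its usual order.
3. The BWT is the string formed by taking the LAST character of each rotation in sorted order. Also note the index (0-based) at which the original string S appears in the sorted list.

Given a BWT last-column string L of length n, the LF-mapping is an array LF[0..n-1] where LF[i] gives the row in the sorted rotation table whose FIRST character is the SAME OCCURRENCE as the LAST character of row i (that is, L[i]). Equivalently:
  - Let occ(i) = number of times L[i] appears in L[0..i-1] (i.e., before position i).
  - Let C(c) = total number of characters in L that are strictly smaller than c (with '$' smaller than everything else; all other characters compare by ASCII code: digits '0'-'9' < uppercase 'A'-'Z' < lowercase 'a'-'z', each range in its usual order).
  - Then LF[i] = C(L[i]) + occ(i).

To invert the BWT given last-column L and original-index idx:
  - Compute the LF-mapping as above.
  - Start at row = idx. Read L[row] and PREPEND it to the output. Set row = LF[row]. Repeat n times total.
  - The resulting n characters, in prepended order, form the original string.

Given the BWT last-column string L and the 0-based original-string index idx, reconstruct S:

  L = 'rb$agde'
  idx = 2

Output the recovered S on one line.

LF mapping: 6 2 0 1 5 3 4
Walk LF starting at row 2, prepending L[row]:
  step 1: row=2, L[2]='$', prepend. Next row=LF[2]=0
  step 2: row=0, L[0]='r', prepend. Next row=LF[0]=6
  step 3: row=6, L[6]='e', prepend. Next row=LF[6]=4
  step 4: row=4, L[4]='g', prepend. Next row=LF[4]=5
  step 5: row=5, L[5]='d', prepend. Next row=LF[5]=3
  step 6: row=3, L[3]='a', prepend. Next row=LF[3]=1
  step 7: row=1, L[1]='b', prepend. Next row=LF[1]=2
Reversed output: badger$

Answer: badger$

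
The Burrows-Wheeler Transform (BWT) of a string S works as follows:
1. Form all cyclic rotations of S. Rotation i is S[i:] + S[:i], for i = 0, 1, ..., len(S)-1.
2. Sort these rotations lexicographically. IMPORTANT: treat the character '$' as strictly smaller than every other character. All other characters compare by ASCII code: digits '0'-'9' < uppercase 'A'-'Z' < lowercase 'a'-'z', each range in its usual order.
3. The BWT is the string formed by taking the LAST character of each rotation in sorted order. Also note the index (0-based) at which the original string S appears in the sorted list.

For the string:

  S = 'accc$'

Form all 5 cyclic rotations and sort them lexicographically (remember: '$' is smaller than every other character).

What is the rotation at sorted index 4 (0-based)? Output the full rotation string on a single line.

Answer: ccc$a

Derivation:
All 5 rotations (rotation i = S[i:]+S[:i]):
  rot[0] = accc$
  rot[1] = ccc$a
  rot[2] = cc$ac
  rot[3] = c$acc
  rot[4] = $accc
Sorted (with $ < everything):
  sorted[0] = $accc
  sorted[1] = accc$
  sorted[2] = c$acc
  sorted[3] = cc$ac
  sorted[4] = ccc$a
sorted[4] = ccc$a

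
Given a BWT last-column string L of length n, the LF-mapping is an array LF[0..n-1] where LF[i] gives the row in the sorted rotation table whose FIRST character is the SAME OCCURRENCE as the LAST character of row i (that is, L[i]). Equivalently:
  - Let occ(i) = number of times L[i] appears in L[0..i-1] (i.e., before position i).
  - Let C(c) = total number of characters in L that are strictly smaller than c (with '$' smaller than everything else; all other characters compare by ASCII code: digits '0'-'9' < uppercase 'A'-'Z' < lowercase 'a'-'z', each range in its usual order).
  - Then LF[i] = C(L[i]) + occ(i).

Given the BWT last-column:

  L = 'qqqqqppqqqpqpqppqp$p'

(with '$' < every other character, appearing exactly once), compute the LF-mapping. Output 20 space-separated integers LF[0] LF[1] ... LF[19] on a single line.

Char counts: '$':1, 'p':8, 'q':11
C (first-col start): C('$')=0, C('p')=1, C('q')=9
L[0]='q': occ=0, LF[0]=C('q')+0=9+0=9
L[1]='q': occ=1, LF[1]=C('q')+1=9+1=10
L[2]='q': occ=2, LF[2]=C('q')+2=9+2=11
L[3]='q': occ=3, LF[3]=C('q')+3=9+3=12
L[4]='q': occ=4, LF[4]=C('q')+4=9+4=13
L[5]='p': occ=0, LF[5]=C('p')+0=1+0=1
L[6]='p': occ=1, LF[6]=C('p')+1=1+1=2
L[7]='q': occ=5, LF[7]=C('q')+5=9+5=14
L[8]='q': occ=6, LF[8]=C('q')+6=9+6=15
L[9]='q': occ=7, LF[9]=C('q')+7=9+7=16
L[10]='p': occ=2, LF[10]=C('p')+2=1+2=3
L[11]='q': occ=8, LF[11]=C('q')+8=9+8=17
L[12]='p': occ=3, LF[12]=C('p')+3=1+3=4
L[13]='q': occ=9, LF[13]=C('q')+9=9+9=18
L[14]='p': occ=4, LF[14]=C('p')+4=1+4=5
L[15]='p': occ=5, LF[15]=C('p')+5=1+5=6
L[16]='q': occ=10, LF[16]=C('q')+10=9+10=19
L[17]='p': occ=6, LF[17]=C('p')+6=1+6=7
L[18]='$': occ=0, LF[18]=C('$')+0=0+0=0
L[19]='p': occ=7, LF[19]=C('p')+7=1+7=8

Answer: 9 10 11 12 13 1 2 14 15 16 3 17 4 18 5 6 19 7 0 8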